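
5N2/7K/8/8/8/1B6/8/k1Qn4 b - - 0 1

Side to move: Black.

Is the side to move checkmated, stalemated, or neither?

Black to move; black king on a1.
In check: yes, from the white queen on c1.
King squares — b1: attacked by Qc1; a2: attacked by Bb3; b2: attacked by Qc1.
Legal moves for Black: none.
In check with no legal moves → checkmate.

checkmate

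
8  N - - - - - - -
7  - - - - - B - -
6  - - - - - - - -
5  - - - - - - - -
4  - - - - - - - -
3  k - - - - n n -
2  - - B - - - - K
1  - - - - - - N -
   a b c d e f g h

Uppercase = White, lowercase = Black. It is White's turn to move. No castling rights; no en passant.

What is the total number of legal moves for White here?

White to move; king on h2.
In check: yes, from the black knight on f3.
Legal moves: Kh3, Kxg3, Kg2, Nxf3.
Count: 4.

4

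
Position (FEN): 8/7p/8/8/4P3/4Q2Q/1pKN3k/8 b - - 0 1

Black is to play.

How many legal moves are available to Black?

Black to move; king on h2.
In check: yes, from the white queen on h3.
Legal moves: none.
Count: 0.

0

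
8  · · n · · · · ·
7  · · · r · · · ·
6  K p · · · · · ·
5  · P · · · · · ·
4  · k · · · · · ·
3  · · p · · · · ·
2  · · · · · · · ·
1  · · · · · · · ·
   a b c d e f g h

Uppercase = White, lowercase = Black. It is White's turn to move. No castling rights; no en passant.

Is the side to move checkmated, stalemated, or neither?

stalemate

White to move; white king on a6.
In check: no.
King squares — a5: attacked by Kb4; b5: own pawn; b6: attacked by Nc8; a7: attacked by Rd7; b7: attacked by Rd7.
Legal moves for White: none.
Not in check and no legal moves → stalemate.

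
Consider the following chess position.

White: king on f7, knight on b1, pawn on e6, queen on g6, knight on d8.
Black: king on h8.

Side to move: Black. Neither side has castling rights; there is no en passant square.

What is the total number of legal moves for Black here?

0

Black to move; king on h8.
In check: no.
Legal moves: none.
Count: 0.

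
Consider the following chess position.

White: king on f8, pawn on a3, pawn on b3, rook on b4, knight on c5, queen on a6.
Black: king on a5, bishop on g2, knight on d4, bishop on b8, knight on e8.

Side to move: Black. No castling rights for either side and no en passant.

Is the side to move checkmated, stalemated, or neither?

checkmate

Black to move; black king on a5.
In check: yes, from the white queen on a6.
King squares — a4: attacked by Pb3; b4: attacked by Pa3; b5: attacked by Rb4; a6: attacked by Nc5; b6: attacked by Rb4.
Legal moves for Black: none.
In check with no legal moves → checkmate.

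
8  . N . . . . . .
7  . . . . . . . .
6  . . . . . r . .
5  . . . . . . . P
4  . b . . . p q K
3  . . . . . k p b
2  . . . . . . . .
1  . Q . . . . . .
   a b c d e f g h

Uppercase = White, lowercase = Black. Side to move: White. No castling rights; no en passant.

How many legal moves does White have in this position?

White to move; king on h4.
In check: yes, from the black queen on g4.
Legal moves: none.
Count: 0.

0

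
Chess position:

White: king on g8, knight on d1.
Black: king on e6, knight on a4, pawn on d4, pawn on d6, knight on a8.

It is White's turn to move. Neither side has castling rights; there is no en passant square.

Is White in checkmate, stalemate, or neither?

neither

White to move; white king on g8.
In check: no.
Legal moves for White: Kh8, Kf8, Kh7, Kg7, Ne3, Nc3, Nf2, Nb2.
White has 8 legal moves and is not in check → neither.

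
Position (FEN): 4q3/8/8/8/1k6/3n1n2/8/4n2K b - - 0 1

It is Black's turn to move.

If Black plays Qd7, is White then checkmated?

no

After Qd7: white king on h1; in check: no.
White is not in check, so this cannot be checkmate.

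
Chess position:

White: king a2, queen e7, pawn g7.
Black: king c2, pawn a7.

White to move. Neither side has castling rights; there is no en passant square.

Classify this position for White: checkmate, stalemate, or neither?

White to move; white king on a2.
In check: no.
Legal moves for White include: Qf8, Qe8, Qd8, Qf7, Qd7, Qc7+, Qb7, Qxa7, Qf6, Qe6, Qd6, Qg5, Qe5, Qc5+, Qh4, Qe4+, Qb4, Qe3, ... (list truncated; more exist).
White has legal moves and is not in check → neither.

neither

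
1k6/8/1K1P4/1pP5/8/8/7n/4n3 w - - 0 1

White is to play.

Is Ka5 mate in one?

no

After Ka5: black king on b8; in check: no.
Black is not in check, so this cannot be checkmate.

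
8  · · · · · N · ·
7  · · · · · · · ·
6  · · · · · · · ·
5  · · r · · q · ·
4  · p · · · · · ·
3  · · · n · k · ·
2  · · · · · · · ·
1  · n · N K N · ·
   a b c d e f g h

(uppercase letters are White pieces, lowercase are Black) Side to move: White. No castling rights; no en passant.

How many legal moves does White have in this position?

White to move; king on e1.
In check: yes, from the black knight on d3.
Legal moves: none.
Count: 0.

0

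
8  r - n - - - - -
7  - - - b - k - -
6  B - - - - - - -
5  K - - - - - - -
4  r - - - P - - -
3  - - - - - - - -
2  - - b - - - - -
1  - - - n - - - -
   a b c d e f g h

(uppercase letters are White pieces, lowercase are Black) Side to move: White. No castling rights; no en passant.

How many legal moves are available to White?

White to move; king on a5.
In check: yes, from the black rook on a4.
Legal moves: none.
Count: 0.

0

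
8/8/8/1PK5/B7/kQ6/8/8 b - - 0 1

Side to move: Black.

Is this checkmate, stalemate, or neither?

Black to move; black king on a3.
In check: yes, from the white queen on b3.
King squares — a2: attacked by Qb3; b2: attacked by Qb3; b3: attacked by Ba4; a4: attacked by Qb3; b4: attacked by Qb3.
Legal moves for Black: none.
In check with no legal moves → checkmate.

checkmate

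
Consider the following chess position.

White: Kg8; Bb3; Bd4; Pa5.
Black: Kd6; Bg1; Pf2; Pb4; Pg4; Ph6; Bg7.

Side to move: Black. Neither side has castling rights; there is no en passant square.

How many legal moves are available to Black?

Black to move; king on d6.
In check: no.
Legal moves: Bh8, Bf8, Bf6, Be5, Bxd4, Ke7, Kd7, Kc7, Kc6, Bh2, h5, g3, f1=Q, f1=R, f1=B, f1=N.
Count: 16.

16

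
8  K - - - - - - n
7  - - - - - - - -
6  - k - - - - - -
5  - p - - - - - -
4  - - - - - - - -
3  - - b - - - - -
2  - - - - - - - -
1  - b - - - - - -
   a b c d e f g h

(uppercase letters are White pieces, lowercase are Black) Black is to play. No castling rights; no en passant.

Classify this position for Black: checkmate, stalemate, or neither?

Black to move; black king on b6.
In check: no.
Legal moves for Black include: Nf7, Ng6, Kc7, Kc6, Ka6, Kc5, Ka5, Bg7, Bf6, Be5, Ba5, Bd4, Bb4, Bd2, Bb2, Be1, Ba1, Bh7, ... (list truncated; more exist).
Black has legal moves and is not in check → neither.

neither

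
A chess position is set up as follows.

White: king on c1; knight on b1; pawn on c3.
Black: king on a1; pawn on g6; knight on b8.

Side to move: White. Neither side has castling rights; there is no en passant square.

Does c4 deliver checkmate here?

After c4: black king on a1; in check: no.
Black is not in check, so this cannot be checkmate.

no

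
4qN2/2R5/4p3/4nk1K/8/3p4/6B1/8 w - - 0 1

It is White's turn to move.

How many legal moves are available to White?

White to move; king on h5.
In check: yes, from the black queen on e8.
Legal moves: Kh6, Kh4, Ng6, Rf7+.
Count: 4.

4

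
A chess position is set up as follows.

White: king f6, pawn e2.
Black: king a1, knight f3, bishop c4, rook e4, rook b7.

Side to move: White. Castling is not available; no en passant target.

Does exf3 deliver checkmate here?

After exf3: black king on a1; in check: no.
Black is not in check, so this cannot be checkmate.

no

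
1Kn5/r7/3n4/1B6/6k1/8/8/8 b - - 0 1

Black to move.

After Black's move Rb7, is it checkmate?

After Rb7: white king on b8; in check: yes, from the black rook on b7.
White has 1 legal reply: Ka8.
In check but a legal move exists → not checkmate.

no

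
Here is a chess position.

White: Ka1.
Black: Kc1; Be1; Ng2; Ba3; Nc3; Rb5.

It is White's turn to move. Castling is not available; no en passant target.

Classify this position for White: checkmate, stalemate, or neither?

White to move; white king on a1.
In check: no.
King squares — b1: attacked by Kc1; a2: attacked by Nc3; b2: attacked by Kc1.
Legal moves for White: none.
Not in check and no legal moves → stalemate.

stalemate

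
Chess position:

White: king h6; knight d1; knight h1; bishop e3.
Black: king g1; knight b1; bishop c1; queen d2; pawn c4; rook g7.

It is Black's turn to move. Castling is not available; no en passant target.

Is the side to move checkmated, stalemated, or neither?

Black to move; black king on g1.
In check: yes, from the white bishop on e3.
Legal moves for Black: Kh2, Kg2, Kxh1, Kf1, Qxe3+, Qf2.
Black is in check but has 6 legal moves → neither.

neither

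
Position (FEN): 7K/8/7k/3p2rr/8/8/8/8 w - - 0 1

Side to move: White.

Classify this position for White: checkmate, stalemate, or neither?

White to move; white king on h8.
In check: no.
King squares — g7: attacked by Rg5; h7: attacked by Kh6; g8: attacked by Rg5.
Legal moves for White: none.
Not in check and no legal moves → stalemate.

stalemate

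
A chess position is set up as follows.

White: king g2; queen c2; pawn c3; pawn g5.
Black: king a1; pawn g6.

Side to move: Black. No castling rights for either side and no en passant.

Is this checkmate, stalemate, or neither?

stalemate

Black to move; black king on a1.
In check: no.
King squares — b1: attacked by Qc2; a2: attacked by Qc2; b2: attacked by Qc2.
Legal moves for Black: none.
Not in check and no legal moves → stalemate.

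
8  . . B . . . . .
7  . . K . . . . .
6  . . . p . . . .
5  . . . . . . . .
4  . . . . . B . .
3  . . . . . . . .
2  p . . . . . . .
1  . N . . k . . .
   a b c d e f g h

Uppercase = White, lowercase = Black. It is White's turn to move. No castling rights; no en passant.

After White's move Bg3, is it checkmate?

no

After Bg3: black king on e1; in check: yes, from the white bishop on g3.
Black has 3 legal replies: Ke2, Kf1, Kd1.
In check but a legal move exists → not checkmate.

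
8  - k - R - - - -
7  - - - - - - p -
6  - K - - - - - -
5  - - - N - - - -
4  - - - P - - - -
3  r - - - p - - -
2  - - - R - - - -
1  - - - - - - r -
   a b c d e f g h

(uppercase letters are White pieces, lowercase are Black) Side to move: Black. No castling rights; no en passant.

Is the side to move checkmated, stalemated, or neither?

Black to move; black king on b8.
In check: yes, from the white rook on d8.
King squares — a7: attacked by Kb6; b7: attacked by Kb6; c7: attacked by Nd5; a8: attacked by Rd8; c8: attacked by Rd8.
Legal moves for Black: none.
In check with no legal moves → checkmate.

checkmate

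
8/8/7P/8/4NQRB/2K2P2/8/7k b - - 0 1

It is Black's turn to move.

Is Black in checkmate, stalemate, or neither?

Black to move; black king on h1.
In check: no.
King squares — g1: attacked by Rg4; g2: attacked by Rg4; h2: attacked by Qf4.
Legal moves for Black: none.
Not in check and no legal moves → stalemate.

stalemate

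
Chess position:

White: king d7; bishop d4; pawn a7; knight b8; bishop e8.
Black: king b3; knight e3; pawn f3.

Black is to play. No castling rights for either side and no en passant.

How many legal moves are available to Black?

15

Black to move; king on b3.
In check: no.
Legal moves: Nf5, Nd5, Ng4, Nc4, Ng2, Nc2, Nf1, Nd1, Kc4, Kb4, Ka4, Ka3, Kc2, Ka2, f2.
Count: 15.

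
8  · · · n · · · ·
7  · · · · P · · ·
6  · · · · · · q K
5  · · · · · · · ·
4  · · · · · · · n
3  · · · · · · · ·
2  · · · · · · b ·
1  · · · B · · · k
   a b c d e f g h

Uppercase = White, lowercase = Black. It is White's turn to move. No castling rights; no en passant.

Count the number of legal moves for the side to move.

0

White to move; king on h6.
In check: yes, from the black queen on g6.
Legal moves: none.
Count: 0.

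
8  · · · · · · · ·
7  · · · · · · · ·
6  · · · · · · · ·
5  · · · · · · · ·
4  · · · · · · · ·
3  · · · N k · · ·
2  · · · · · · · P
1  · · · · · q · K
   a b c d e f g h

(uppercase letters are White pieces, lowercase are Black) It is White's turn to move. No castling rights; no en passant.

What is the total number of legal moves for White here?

White to move; king on h1.
In check: yes, from the black queen on f1.
Legal moves: none.
Count: 0.

0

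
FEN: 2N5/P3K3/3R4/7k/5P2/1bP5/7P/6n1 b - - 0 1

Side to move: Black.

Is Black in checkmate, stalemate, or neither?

neither

Black to move; black king on h5.
In check: no.
Legal moves for Black: Kh4, Kg4, Bg8, Bf7, Be6, Bd5, Bc4, Ba4, Bc2, Ba2, Bd1, Nh3, Nf3, Ne2.
Black has 14 legal moves and is not in check → neither.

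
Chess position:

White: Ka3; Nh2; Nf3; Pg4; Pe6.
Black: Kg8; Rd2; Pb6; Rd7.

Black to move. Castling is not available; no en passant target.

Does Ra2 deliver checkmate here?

After Ra2: white king on a3; in check: yes, from the black rook on a2.
White has 3 legal replies: Kb4, Kb3, Kxa2.
In check but a legal move exists → not checkmate.

no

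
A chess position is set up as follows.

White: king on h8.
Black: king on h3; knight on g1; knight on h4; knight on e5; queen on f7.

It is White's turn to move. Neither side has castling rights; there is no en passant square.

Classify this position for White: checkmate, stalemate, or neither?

stalemate

White to move; white king on h8.
In check: no.
King squares — g7: attacked by Qf7; h7: attacked by Qf7; g8: attacked by Qf7.
Legal moves for White: none.
Not in check and no legal moves → stalemate.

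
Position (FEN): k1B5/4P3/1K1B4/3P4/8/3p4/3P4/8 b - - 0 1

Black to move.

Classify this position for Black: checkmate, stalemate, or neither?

stalemate

Black to move; black king on a8.
In check: no.
King squares — a7: attacked by Kb6; b7: attacked by Kb6; b8: attacked by Bd6.
Legal moves for Black: none.
Not in check and no legal moves → stalemate.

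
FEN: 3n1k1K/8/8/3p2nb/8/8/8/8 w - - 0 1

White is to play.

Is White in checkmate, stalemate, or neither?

White to move; white king on h8.
In check: no.
King squares — g7: attacked by Kf8; h7: attacked by Ng5; g8: attacked by Kf8.
Legal moves for White: none.
Not in check and no legal moves → stalemate.

stalemate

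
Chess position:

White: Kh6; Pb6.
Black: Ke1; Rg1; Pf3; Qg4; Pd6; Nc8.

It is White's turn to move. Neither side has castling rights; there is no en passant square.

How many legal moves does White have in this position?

White to move; king on h6.
In check: no.
Legal moves: Kh7, b7.
Count: 2.

2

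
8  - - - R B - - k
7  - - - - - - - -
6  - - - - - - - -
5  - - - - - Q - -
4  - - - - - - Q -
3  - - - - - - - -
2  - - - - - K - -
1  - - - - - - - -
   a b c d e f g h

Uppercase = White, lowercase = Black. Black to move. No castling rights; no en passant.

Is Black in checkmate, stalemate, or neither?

stalemate

Black to move; black king on h8.
In check: no.
King squares — g7: attacked by Qg4; h7: attacked by Qf5; g8: attacked by Qg4.
Legal moves for Black: none.
Not in check and no legal moves → stalemate.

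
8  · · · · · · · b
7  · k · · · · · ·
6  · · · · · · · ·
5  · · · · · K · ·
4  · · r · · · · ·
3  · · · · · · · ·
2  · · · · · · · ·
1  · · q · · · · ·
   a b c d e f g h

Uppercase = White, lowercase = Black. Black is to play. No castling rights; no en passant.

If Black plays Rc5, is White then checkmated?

After Rc5: white king on f5; in check: yes, from the black rook on c5.
White has 4 legal replies: Kg6, Ke6, Kg4, Ke4.
In check but a legal move exists → not checkmate.

no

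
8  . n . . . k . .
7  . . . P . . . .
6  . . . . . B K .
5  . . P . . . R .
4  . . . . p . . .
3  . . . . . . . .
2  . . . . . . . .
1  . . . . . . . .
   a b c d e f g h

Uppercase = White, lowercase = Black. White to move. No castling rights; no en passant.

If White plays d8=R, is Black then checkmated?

yes

After d8=R: black king on f8; in check: yes, from the white rook on d8.
King squares — e7: attacked by Bf6; f7: attacked by Kg6; g7: attacked by Bf6; e8: attacked by Rd8; g8: attacked by Rd8.
Black has no legal moves → checkmate.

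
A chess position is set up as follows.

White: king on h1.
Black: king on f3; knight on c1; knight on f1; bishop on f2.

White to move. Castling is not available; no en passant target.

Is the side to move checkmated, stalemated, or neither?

White to move; white king on h1.
In check: no.
King squares — g1: attacked by Bf2; g2: attacked by Kf3; h2: attacked by Nf1.
Legal moves for White: none.
Not in check and no legal moves → stalemate.

stalemate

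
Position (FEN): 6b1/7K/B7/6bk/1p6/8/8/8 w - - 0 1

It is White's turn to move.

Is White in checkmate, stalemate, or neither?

neither

White to move; white king on h7.
In check: yes, from the black bishop on g8.
Legal moves for White: Kh8, Kxg8, Kg7.
White is in check but has 3 legal moves → neither.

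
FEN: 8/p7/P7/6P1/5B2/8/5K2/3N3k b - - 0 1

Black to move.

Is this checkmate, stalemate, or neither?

stalemate

Black to move; black king on h1.
In check: no.
King squares — g1: attacked by Kf2; g2: attacked by Kf2; h2: attacked by Bf4.
Legal moves for Black: none.
Not in check and no legal moves → stalemate.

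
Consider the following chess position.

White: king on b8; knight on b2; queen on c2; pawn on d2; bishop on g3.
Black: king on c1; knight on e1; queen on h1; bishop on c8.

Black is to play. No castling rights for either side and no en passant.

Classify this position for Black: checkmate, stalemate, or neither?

Black to move; black king on c1.
In check: yes, from the white queen on c2.
Legal moves for Black: Kxc2, Nxc2.
Black is in check but has 2 legal moves → neither.

neither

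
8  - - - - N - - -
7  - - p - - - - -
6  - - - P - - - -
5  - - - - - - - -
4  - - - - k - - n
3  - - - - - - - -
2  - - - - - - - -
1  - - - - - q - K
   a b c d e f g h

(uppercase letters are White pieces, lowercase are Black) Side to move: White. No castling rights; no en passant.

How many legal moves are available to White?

1

White to move; king on h1.
In check: yes, from the black queen on f1.
Legal moves: Kh2.
Count: 1.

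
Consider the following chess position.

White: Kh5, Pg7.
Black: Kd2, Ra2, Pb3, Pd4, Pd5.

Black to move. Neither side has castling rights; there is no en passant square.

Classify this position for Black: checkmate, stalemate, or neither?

neither

Black to move; black king on d2.
In check: no.
Legal moves for Black include: Ke3, Kd3, Kc3, Ke2, Kc2, Ke1, Kd1, Kc1, Ra8, Ra7, Ra6, Ra5, Ra4, Ra3, Rc2, Rb2, Ra1, d3, ... (list truncated; more exist).
Black has legal moves and is not in check → neither.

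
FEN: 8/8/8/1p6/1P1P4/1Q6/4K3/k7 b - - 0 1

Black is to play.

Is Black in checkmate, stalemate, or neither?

stalemate

Black to move; black king on a1.
In check: no.
King squares — b1: attacked by Qb3; a2: attacked by Qb3; b2: attacked by Qb3.
Legal moves for Black: none.
Not in check and no legal moves → stalemate.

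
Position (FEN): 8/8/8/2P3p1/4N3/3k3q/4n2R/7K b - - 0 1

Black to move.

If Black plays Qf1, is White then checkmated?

yes

After Qf1: white king on h1; in check: yes, from the black queen on f1.
King squares — g1: attacked by Qf1; g2: attacked by Qf1; h2: own rook.
White has no legal moves → checkmate.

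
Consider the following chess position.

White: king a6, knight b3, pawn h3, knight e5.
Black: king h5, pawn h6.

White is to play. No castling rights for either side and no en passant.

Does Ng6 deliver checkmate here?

no

After Ng6: black king on h5; in check: no.
Black is not in check, so this cannot be checkmate.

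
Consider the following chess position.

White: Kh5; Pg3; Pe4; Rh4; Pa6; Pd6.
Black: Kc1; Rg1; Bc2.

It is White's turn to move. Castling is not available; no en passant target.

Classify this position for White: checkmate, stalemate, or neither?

White to move; white king on h5.
In check: no.
Legal moves for White: Kh6, Kg6, Kg5, Kg4, Rg4, Rf4, Rh3, Rh2, Rh1, d7, a7, e5, g4.
White has 13 legal moves and is not in check → neither.

neither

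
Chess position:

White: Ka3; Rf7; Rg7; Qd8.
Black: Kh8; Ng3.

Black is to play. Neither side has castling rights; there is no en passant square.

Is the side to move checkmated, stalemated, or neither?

checkmate

Black to move; black king on h8.
In check: yes, from the white queen on d8.
King squares — g7: attacked by Rf7; h7: attacked by Rg7; g8: attacked by Rg7.
Legal moves for Black: none.
In check with no legal moves → checkmate.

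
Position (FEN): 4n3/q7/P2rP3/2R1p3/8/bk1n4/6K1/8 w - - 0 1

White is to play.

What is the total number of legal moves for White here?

19

White to move; king on g2.
In check: no.
Legal moves: Rc8, Rc7, Rc6, Rxe5, Rd5, Rb5+, Ra5, Rc4, Rc3+, Rc2, Rc1, Kh3, Kg3, Kf3, Kh2, Kh1, Kg1, Kf1, e7.
Count: 19.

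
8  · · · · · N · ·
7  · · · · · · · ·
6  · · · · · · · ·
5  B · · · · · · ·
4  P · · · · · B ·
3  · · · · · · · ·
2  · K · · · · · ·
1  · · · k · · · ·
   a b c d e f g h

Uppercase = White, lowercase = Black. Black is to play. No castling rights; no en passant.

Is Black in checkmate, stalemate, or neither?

Black to move; black king on d1.
In check: yes, from the white bishop on g4.
King squares — c1: attacked by Kb2; e1: attacked by Ba5; c2: attacked by Kb2; d2: attacked by Ba5; e2: attacked by Bg4.
Legal moves for Black: none.
In check with no legal moves → checkmate.

checkmate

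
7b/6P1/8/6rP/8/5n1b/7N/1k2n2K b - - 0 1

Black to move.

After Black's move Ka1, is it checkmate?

no

After Ka1: white king on h1; in check: no.
White is not in check, so this cannot be checkmate.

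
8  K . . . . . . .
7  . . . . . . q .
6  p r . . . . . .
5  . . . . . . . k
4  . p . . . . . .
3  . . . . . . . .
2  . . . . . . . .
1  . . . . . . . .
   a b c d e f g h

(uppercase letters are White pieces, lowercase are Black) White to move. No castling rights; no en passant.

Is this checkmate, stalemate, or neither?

stalemate

White to move; white king on a8.
In check: no.
King squares — a7: attacked by Qg7; b7: attacked by Rb6; b8: attacked by Rb6.
Legal moves for White: none.
Not in check and no legal moves → stalemate.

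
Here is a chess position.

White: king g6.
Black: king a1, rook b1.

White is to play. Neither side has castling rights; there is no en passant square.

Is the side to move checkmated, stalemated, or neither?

neither

White to move; white king on g6.
In check: no.
Legal moves for White: Kh7, Kg7, Kf7, Kh6, Kf6, Kh5, Kg5, Kf5.
White has 8 legal moves and is not in check → neither.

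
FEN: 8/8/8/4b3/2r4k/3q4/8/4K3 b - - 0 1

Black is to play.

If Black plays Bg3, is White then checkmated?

After Bg3: white king on e1; in check: yes, from the black bishop on g3.
King squares — d1: attacked by Qd3; f1: attacked by Qd3; d2: attacked by Qd3; e2: attacked by Qd3; f2: attacked by Bg3.
White has no legal moves → checkmate.

yes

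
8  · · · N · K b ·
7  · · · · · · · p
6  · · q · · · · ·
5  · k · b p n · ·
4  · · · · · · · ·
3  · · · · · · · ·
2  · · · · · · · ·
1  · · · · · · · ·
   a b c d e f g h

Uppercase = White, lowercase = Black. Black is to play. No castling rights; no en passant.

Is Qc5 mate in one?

After Qc5: white king on f8; in check: yes, from the black queen on c5.
White has 1 legal reply: Ke8.
In check but a legal move exists → not checkmate.

no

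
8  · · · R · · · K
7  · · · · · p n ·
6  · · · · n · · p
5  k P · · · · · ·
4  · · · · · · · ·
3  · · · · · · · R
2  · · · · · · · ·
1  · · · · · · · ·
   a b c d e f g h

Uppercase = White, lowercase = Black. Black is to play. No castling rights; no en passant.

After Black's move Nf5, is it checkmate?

no

After Nf5: white king on h8; in check: no.
White is not in check, so this cannot be checkmate.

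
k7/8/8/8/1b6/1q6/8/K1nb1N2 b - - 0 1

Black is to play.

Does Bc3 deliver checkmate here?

yes

After Bc3: white king on a1; in check: yes, from the black bishop on c3.
King squares — b1: attacked by Qb3; a2: attacked by Nc1; b2: attacked by Qb3.
White has no legal moves → checkmate.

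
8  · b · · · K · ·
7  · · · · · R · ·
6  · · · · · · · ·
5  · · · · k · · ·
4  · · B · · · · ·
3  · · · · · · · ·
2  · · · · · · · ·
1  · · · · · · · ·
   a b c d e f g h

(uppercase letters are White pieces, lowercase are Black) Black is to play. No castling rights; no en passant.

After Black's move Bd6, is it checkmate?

After Bd6: white king on f8; in check: yes, from the black bishop on d6.
White has 4 legal replies: Kg8, Ke8, Kg7, Re7+.
In check but a legal move exists → not checkmate.

no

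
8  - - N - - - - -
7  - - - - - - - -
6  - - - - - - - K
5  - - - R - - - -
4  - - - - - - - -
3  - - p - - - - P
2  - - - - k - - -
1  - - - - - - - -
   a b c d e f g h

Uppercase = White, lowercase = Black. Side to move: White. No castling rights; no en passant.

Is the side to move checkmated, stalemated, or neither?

White to move; white king on h6.
In check: no.
Legal moves for White include: Ne7, Na7, Nd6, Nb6, Kh7, Kg7, Kg6, Kh5, Kg5, Rd8, Rd7, Rd6, Rh5, Rg5, Rf5, Re5+, Rc5, Rb5, ... (list truncated; more exist).
White has legal moves and is not in check → neither.

neither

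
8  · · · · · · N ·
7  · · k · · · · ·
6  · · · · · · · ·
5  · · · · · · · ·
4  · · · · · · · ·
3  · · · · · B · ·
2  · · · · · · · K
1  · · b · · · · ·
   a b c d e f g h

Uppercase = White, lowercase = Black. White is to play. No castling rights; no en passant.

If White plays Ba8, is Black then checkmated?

no

After Ba8: black king on c7; in check: no.
Black is not in check, so this cannot be checkmate.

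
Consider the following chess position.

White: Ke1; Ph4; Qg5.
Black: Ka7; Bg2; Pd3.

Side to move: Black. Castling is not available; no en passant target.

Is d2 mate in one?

After d2: white king on e1; in check: yes, from the black pawn on d2.
White has 5 legal replies: Kf2, Ke2, Kxd2, Kd1, Qxd2.
In check but a legal move exists → not checkmate.

no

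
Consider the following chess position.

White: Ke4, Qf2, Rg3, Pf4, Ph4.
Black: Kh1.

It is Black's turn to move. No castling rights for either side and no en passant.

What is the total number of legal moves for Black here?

0

Black to move; king on h1.
In check: no.
Legal moves: none.
Count: 0.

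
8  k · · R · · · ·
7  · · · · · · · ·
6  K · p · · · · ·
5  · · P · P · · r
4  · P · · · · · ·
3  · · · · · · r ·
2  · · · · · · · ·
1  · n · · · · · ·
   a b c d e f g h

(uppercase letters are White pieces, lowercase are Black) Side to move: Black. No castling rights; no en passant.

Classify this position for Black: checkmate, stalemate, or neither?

checkmate

Black to move; black king on a8.
In check: yes, from the white rook on d8.
King squares — a7: attacked by Ka6; b7: attacked by Ka6; b8: attacked by Rd8.
Legal moves for Black: none.
In check with no legal moves → checkmate.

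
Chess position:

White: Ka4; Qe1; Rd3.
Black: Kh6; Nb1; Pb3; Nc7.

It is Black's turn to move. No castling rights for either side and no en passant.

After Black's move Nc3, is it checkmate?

no

After Nc3: white king on a4; in check: yes, from the black knight on c3.
White has 6 legal replies: Ka5, Kb4, Kxb3, Ka3, Rxc3, Qxc3.
In check but a legal move exists → not checkmate.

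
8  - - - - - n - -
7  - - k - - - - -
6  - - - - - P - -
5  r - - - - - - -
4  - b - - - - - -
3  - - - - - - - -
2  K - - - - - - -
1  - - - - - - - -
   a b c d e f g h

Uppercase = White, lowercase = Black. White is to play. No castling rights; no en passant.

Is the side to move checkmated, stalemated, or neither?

neither

White to move; white king on a2.
In check: yes, from the black rook on a5.
Legal moves for White: Kb3, Kb2, Kb1.
White is in check but has 3 legal moves → neither.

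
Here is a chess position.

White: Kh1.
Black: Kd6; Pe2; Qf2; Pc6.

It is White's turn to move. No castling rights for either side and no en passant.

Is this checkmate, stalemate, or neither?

White to move; white king on h1.
In check: no.
King squares — g1: attacked by Qf2; g2: attacked by Qf2; h2: attacked by Qf2.
Legal moves for White: none.
Not in check and no legal moves → stalemate.

stalemate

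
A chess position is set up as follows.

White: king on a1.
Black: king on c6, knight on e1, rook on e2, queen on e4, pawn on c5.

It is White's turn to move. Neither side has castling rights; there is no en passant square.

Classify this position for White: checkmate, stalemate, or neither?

White to move; white king on a1.
In check: no.
King squares — b1: attacked by Qe4; a2: attacked by Re2; b2: attacked by Re2.
Legal moves for White: none.
Not in check and no legal moves → stalemate.

stalemate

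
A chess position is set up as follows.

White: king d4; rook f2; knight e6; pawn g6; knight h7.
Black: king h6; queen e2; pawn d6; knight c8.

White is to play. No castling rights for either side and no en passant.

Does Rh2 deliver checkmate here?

After Rh2: black king on h6; in check: yes, from the white rook on h2.
Black has 3 legal replies: Kxg6, Qh5, Qxh2.
In check but a legal move exists → not checkmate.

no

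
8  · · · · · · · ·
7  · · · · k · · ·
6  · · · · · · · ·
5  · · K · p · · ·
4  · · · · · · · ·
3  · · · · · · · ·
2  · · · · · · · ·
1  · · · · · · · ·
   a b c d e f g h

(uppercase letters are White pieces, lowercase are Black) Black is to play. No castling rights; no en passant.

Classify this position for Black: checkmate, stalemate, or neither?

Black to move; black king on e7.
In check: no.
Legal moves for Black: Kf8, Ke8, Kd8, Kf7, Kd7, Kf6, Ke6, e4.
Black has 8 legal moves and is not in check → neither.

neither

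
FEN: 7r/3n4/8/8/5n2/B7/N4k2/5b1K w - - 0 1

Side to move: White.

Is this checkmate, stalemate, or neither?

White to move; white king on h1.
In check: yes, from the black rook on h8.
King squares — g1: attacked by Kf2; g2: attacked by Bf1; h2: attacked by Rh8.
Legal moves for White: none.
In check with no legal moves → checkmate.

checkmate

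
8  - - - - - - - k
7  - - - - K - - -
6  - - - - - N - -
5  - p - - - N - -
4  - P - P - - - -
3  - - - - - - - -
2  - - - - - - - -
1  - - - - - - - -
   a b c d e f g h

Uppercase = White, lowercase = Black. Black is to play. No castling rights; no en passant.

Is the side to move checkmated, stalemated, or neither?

Black to move; black king on h8.
In check: no.
King squares — g7: attacked by Nf5; h7: attacked by Nf6; g8: attacked by Nf6.
Legal moves for Black: none.
Not in check and no legal moves → stalemate.

stalemate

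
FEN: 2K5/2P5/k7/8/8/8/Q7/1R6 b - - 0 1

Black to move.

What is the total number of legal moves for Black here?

0

Black to move; king on a6.
In check: yes, from the white queen on a2.
Legal moves: none.
Count: 0.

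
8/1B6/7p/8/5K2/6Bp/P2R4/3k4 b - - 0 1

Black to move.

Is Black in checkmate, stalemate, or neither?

Black to move; black king on d1.
In check: yes, from the white rook on d2.
King squares — c1: available; e1: attacked by Bg3; c2: attacked by Rd2; d2: available; e2: attacked by Rd2.
Legal moves for Black: Kxd2, Kc1.
Black is in check but has 2 legal moves → neither.

neither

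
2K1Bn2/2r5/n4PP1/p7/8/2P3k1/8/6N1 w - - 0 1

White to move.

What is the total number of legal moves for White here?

White to move; king on c8.
In check: yes, from the black rook on c7.
Legal moves: Kd8.
Count: 1.

1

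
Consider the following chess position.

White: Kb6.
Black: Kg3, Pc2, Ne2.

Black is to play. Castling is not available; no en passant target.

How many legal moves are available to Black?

Black to move; king on g3.
In check: no.
Legal moves: Kh4, Kg4, Kf4, Kh3, Kf3, Kh2, Kg2, Kf2, Nf4, Nd4, Nc3, Ng1, Nc1, c1=Q, c1=R, c1=B, c1=N.
Count: 17.

17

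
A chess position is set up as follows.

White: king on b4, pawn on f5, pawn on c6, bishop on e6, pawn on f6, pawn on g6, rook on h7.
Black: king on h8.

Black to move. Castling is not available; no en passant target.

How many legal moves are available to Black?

0

Black to move; king on h8.
In check: yes, from the white rook on h7.
Legal moves: none.
Count: 0.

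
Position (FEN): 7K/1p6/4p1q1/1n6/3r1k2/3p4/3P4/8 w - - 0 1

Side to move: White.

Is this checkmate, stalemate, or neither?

stalemate

White to move; white king on h8.
In check: no.
King squares — g7: attacked by Qg6; h7: attacked by Qg6; g8: attacked by Qg6.
Legal moves for White: none.
Not in check and no legal moves → stalemate.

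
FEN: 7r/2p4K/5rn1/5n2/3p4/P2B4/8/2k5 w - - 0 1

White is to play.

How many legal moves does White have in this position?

0

White to move; king on h7.
In check: yes, from the black rook on h8.
Legal moves: none.
Count: 0.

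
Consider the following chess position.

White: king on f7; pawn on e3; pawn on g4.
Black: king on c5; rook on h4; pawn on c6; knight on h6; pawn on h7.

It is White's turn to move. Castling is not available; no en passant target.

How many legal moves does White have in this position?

White to move; king on f7.
In check: yes, from the black knight on h6.
Legal moves: Kf8, Ke8, Kg7, Ke7, Kf6, Ke6.
Count: 6.

6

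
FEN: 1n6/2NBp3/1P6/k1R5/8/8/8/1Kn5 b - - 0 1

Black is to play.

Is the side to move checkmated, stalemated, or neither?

Black to move; black king on a5.
In check: yes, from the white rook on c5.
King squares — a4: attacked by Bd7; b4: available; b5: attacked by Rc5; a6: attacked by Nc7; b6: available.
Legal moves for Black: Kxb6, Kb4.
Black is in check but has 2 legal moves → neither.

neither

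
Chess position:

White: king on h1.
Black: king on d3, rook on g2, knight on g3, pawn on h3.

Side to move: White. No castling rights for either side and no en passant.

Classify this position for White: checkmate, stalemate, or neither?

checkmate

White to move; white king on h1.
In check: yes, from the black knight on g3.
King squares — g1: attacked by Rg2; g2: attacked by Ph3; h2: attacked by Rg2.
Legal moves for White: none.
In check with no legal moves → checkmate.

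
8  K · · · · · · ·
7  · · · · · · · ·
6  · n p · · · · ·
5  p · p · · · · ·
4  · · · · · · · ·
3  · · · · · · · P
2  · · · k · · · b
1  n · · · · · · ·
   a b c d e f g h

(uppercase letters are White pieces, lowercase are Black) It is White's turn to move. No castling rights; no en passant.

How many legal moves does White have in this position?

White to move; king on a8.
In check: yes, from the black knight on b6.
Legal moves: Kb7, Ka7.
Count: 2.

2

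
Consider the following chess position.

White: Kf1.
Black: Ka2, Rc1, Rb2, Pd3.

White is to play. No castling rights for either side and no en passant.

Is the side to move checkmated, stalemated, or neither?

White to move; white king on f1.
In check: yes, from the black rook on c1.
King squares — e1: attacked by Rc1; g1: attacked by Rc1; e2: attacked by Rb2; f2: attacked by Rb2; g2: attacked by Rb2.
Legal moves for White: none.
In check with no legal moves → checkmate.

checkmate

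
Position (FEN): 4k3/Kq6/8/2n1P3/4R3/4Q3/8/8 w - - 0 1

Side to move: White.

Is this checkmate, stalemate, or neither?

checkmate

White to move; white king on a7.
In check: yes, from the black queen on b7.
King squares — a6: attacked by Nc5; b6: attacked by Qb7; b7: attacked by Nc5; a8: attacked by Qb7; b8: attacked by Qb7.
Legal moves for White: none.
In check with no legal moves → checkmate.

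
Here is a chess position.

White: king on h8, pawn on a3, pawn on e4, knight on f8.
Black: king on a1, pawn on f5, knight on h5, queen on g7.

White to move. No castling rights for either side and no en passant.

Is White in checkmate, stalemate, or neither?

checkmate

White to move; white king on h8.
In check: yes, from the black queen on g7.
King squares — g7: attacked by Nh5; h7: attacked by Qg7; g8: attacked by Qg7.
Legal moves for White: none.
In check with no legal moves → checkmate.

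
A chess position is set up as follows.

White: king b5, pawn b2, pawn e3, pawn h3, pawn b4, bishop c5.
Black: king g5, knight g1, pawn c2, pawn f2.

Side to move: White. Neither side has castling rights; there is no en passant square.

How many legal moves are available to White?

15

White to move; king on b5.
In check: no.
Legal moves: Bf8, Be7+, Ba7, Bd6, Bb6, Bd4, Kc6, Kb6, Ka6, Ka5, Kc4, Ka4, h4+, e4, b3.
Count: 15.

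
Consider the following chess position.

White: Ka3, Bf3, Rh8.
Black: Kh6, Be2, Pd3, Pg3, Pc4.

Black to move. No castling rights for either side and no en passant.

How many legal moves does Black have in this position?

3

Black to move; king on h6.
In check: yes, from the white rook on h8.
Legal moves: Kg7, Kg6, Kg5.
Count: 3.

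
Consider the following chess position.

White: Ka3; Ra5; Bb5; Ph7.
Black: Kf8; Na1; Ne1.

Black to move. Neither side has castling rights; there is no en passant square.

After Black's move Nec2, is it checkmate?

no

After Nec2: white king on a3; in check: yes, from the black knight on c2.
White has 3 legal replies: Ka4, Kb2, Ka2.
In check but a legal move exists → not checkmate.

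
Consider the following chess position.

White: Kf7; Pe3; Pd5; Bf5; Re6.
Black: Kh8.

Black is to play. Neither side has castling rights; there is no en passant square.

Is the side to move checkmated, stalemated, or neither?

stalemate

Black to move; black king on h8.
In check: no.
King squares — g7: attacked by Kf7; h7: attacked by Bf5; g8: attacked by Kf7.
Legal moves for Black: none.
Not in check and no legal moves → stalemate.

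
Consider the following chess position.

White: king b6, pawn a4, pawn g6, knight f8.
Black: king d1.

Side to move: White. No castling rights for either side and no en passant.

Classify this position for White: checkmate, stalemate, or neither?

neither

White to move; white king on b6.
In check: no.
Legal moves for White: Nh7, Nd7, Ne6, Kc7, Kb7, Ka7, Kc6, Ka6, Kc5, Kb5, Ka5, g7, a5.
White has 13 legal moves and is not in check → neither.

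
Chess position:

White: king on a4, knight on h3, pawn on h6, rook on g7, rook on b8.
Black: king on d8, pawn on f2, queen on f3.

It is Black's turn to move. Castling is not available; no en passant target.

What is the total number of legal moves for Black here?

0

Black to move; king on d8.
In check: yes, from the white rook on b8.
Legal moves: none.
Count: 0.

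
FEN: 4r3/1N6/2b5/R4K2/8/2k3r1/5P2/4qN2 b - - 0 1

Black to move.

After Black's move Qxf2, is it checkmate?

yes

After Qxf2: white king on f5; in check: yes, from the black queen on f2.
King squares — e4: attacked by Bc6; f4: attacked by Qf2; g4: attacked by Rg3; e5: attacked by Re8; g5: attacked by Rg3; e6: attacked by Re8; f6: attacked by Qf2; g6: attacked by Rg3.
White has no legal moves → checkmate.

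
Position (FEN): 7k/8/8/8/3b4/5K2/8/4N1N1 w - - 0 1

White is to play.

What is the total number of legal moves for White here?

11

White to move; king on f3.
In check: no.
Legal moves: Kg4, Kf4, Ke4, Kg3, Kg2, Ke2, Nh3, Ne2, Nd3, Ng2, Nc2.
Count: 11.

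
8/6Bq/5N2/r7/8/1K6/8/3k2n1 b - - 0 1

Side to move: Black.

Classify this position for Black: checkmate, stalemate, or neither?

Black to move; black king on d1.
In check: no.
Legal moves for Black include: Qh8, Qg8+, Qxg7, Qh6, Qg6, Qh5, Qf5, Qh4, Qe4, Qh3+, Qd3+, Qh2, Qc2+, Qh1, Qb1+, Ra8, Ra7, Ra6, ... (list truncated; more exist).
Black has legal moves and is not in check → neither.

neither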